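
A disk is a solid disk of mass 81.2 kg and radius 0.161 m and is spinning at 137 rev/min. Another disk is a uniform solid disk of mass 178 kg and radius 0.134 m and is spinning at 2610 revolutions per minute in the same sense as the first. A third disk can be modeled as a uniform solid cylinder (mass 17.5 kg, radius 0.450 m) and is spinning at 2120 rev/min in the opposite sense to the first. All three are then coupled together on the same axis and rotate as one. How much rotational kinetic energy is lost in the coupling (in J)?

ΔKE lost ≈ 1.03e+05 J

No external torque acts about the common axis, so total angular momentum is conserved.
Moments of inertia: I_A = ½(81.2)(0.161)² = 1.052 kg·m²; I_B = ½(178)(0.134)² = 1.598 kg·m²; I_C = ½(17.5)(0.450)² = 1.772 kg·m².
Taking A's sense as positive: L = (1.052)(137) + (1.598)(2610) − (1.772)(2120) = 558.8 kg·m²·rpm.
Combined I = 1.052 + 1.598 + 1.772 = 4.422 kg·m².
ω_f = L / I = 558.8 / 4.422 = 126.4 rpm.
KE_i = ½ΣIω² = 1.035e+05 J; KE_f = ½(4.422)(13.23)² = 387.2 J.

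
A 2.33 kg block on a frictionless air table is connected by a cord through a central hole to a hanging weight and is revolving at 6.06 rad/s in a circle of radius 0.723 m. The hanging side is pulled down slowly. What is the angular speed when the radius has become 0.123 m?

ω₂ ≈ 209 rad/s

No torque about the axis ⇒ m r₁² ω₁ = m r₂² ω₂.
ω₂ = ω₁ (r₁/r₂)² = (6.06)(0.723/0.123)² = 209.4 rad/s.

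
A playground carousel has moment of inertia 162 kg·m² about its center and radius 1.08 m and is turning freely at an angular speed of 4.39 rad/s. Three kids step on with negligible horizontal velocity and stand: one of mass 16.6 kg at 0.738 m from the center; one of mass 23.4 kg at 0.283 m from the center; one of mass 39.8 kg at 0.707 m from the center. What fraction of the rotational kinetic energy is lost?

No external torque acts about the center; L_before = L_after.
Added inertia Σmr² = (16.6)(0.738)² + (23.4)(0.283)² + (39.8)(0.707)² = 30.81 kg·m²; I_f = 162.0 + 30.81 = 192.8 kg·m².
ω_f = I_p ω_i / I_f = (162.0)(4.39) / 192.8 = 3.689 rad/s.
KE_i = ½(162.0)(4.390 rad/s)² = 1561 J; KE_f = ½(192.8)(3.689)² = 1312 J.
Fraction lost = 0.1598.

fraction ≈ 0.160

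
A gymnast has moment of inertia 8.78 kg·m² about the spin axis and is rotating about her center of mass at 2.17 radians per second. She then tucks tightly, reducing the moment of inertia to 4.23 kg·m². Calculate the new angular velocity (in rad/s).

Angular momentum about the spin axis is conserved since the torque about it is zero.
ω₂ = I₁ω₁ / I₂ = (8.780)(2.17 rad/s) / (4.230) = 4.504 rad/s.

ω₂ ≈ 4.50 rad/s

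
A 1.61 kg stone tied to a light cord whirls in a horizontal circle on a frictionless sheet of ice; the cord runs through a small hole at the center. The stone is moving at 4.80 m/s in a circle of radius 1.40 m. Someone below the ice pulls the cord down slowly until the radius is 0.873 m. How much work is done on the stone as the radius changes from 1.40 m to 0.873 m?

Central (radial) force ⇒ zero torque about the center ⇒ m v r is constant.
v₂ = v₁ r₁ / r₂ = (4.80)(1.40) / (0.873) = 7.698 m/s.
W = ΔKE = ½m(v₂² − v₁²) = 29.15 J.

W ≈ 29.2 J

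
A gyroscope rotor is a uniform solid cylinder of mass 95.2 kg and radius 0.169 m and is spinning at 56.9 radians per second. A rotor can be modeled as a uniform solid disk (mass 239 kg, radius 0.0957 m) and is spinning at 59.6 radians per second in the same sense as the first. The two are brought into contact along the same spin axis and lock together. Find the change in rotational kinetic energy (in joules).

ΔKE ≈ -2.21 J

The coupling torques are internal; angular momentum about the shared axis is conserved.
Moments of inertia: I_A = ½(95.2)(0.169)² = 1.360 kg·m²; I_B = ½(239)(0.0957)² = 1.094 kg·m².
Taking A's sense as positive: L = (1.360)(56.9) + (1.094)(59.6) = 142.6 kg·m²·rad/s.
Combined I = 1.360 + 1.094 = 2.454 kg·m².
ω_f = L / I = 142.6 / 2.454 = 58.10 rad/s.
KE_i = ½ΣIω² = 4145 J; KE_f = ½(2.454)(58.10)² = 4142 J.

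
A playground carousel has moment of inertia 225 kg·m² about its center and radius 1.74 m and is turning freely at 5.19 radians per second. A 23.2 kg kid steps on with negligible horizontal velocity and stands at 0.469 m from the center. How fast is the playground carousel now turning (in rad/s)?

ω_f ≈ 5.07 rad/s

No external torque acts about the center; L_before = L_after.
Added inertia Σmr² = (23.2)(0.469)² = 5.103 kg·m²; I_f = 225.0 + 5.103 = 230.1 kg·m².
ω_f = I_p ω_i / I_f = (225.0)(5.19) / 230.1 = 5.075 rad/s.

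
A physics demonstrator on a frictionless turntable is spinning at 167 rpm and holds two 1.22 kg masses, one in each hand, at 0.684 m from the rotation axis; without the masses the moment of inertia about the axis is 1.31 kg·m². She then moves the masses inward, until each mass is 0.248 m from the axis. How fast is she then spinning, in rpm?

Angular momentum about the spin axis is conserved since the torque about it is zero.
I₁ = 1.31 + 2(1.22)(0.684)² = 2.452 kg·m²; I₂ = 1.31 + 2(1.22)(0.248)² = 1.460 kg·m².
ω₂ = I₁ω₁ / I₂ = (2.452)(167 rpm) / (1.460) = 280.4 rpm.

ω₂ ≈ 280 rpm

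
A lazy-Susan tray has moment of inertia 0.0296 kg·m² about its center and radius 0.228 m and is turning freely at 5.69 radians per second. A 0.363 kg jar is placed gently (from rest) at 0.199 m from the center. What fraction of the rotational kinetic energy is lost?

fraction ≈ 0.327

The added mass arrives with no angular momentum about the center, and any external torque about the center is negligible, so the system's angular momentum is conserved.
Added inertia Σmr² = (0.363)(0.199)² = 0.01438 kg·m²; I_f = 0.02960 + 0.01438 = 0.04398 kg·m².
ω_f = I_p ω_i / I_f = (0.02960)(5.69) / 0.04398 = 3.830 rad/s.
KE_i = ½(0.02960)(5.690 rad/s)² = 0.4792 J; KE_f = ½(0.04398)(3.830)² = 0.3225 J.
Fraction lost = 0.3269.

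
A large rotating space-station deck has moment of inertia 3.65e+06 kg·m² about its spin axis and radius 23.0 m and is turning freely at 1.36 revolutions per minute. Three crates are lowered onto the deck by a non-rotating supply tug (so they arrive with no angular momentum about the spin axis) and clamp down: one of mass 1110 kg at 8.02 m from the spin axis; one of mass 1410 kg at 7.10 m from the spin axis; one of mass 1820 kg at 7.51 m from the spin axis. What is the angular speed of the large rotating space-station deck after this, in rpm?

ω_f ≈ 1.27 rpm

The added mass arrives with no angular momentum about the spin axis, and any external torque about the spin axis is negligible, so the system's angular momentum is conserved.
Added inertia Σmr² = (1110)(8.02)² + (1410)(7.10)² + (1820)(7.51)² = 2.451e+05 kg·m²; I_f = 3.650e+06 + 2.451e+05 = 3.895e+06 kg·m².
ω_f = I_p ω_i / I_f = (3.650e+06)(1.36) / 3.895e+06 = 1.274 rpm.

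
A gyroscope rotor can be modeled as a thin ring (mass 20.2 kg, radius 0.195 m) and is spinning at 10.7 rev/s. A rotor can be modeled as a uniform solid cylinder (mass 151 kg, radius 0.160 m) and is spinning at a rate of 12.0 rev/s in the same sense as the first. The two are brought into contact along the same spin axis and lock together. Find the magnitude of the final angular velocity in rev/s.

|ω_f| ≈ 11.6 rev/s

No external torque acts about the common axis, so total angular momentum is conserved.
Moments of inertia: I_A = (20.2)(0.195)² = 0.7681 kg·m²; I_B = ½(151)(0.160)² = 1.933 kg·m².
Taking A's sense as positive: L = (0.7681)(10.7) + (1.933)(12.0) = 31.41 kg·m²·rev/s.
Combined I = 0.7681 + 1.933 = 2.701 kg·m².
ω_f = L / I = 31.41 / 2.701 = 11.63 rev/s.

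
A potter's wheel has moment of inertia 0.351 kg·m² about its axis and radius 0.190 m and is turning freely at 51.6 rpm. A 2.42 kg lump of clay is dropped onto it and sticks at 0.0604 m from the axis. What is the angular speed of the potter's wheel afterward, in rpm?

ω_f ≈ 50.3 rpm

The added mass arrives with no angular momentum about the axis, and any external torque about the axis is negligible, so the system's angular momentum is conserved.
Added inertia Σmr² = (2.42)(0.0604)² = 0.008829 kg·m²; I_f = 0.3510 + 0.008829 = 0.3598 kg·m².
ω_f = I_p ω_i / I_f = (0.3510)(51.6) / 0.3598 = 50.33 rpm.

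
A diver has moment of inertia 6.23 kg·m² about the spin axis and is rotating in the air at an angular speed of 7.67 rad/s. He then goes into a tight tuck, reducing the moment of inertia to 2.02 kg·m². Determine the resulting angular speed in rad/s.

With no external torque about the axis, L is conserved: I₁ω₁ = I₂ω₂.
ω₂ = I₁ω₁ / I₂ = (6.230)(7.67 rad/s) / (2.020) = 23.66 rad/s.

ω₂ ≈ 23.7 rad/s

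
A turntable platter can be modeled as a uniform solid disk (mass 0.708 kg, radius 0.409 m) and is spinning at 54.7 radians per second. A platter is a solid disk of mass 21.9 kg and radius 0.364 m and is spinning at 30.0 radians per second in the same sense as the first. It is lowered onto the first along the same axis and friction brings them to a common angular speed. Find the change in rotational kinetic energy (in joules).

The coupling torques are internal; angular momentum about the shared axis is conserved.
Moments of inertia: I_A = ½(0.708)(0.409)² = 0.05922 kg·m²; I_B = ½(21.9)(0.364)² = 1.451 kg·m².
Taking A's sense as positive: L = (0.05922)(54.7) + (1.451)(30.0) = 46.76 kg·m²·rad/s.
Combined I = 0.05922 + 1.451 = 1.510 kg·m².
ω_f = L / I = 46.76 / 1.510 = 30.97 rad/s.
KE_i = ½ΣIω² = 741.5 J; KE_f = ½(1.510)(30.97)² = 724.1 J.

ΔKE ≈ -17.4 J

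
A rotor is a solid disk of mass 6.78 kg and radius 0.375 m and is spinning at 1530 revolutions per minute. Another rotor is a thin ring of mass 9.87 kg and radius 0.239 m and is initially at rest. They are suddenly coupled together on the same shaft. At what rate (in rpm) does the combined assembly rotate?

The coupling torques are internal; angular momentum about the shared axis is conserved.
Moments of inertia: I_A = ½(6.78)(0.375)² = 0.4767 kg·m²; I_B = (9.87)(0.239)² = 0.5638 kg·m².
Taking A's sense as positive: L = (0.4767)(1530) = 729.4 kg·m²·rpm.
Combined I = 0.4767 + 0.5638 = 1.041 kg·m².
ω_f = L / I = 729.4 / 1.041 = 701.0 rpm.

|ω_f| ≈ 701 rpm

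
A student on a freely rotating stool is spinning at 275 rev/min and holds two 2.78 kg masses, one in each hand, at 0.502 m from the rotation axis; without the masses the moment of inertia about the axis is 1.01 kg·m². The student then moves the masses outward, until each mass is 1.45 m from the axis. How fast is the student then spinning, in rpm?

ω₂ ≈ 52.2 rpm

No external torque acts about the spin axis, so angular momentum is conserved.
I₁ = 1.01 + 2(2.78)(0.502)² = 2.411 kg·m²; I₂ = 1.01 + 2(2.78)(1.45)² = 12.70 kg·m².
ω₂ = I₁ω₁ / I₂ = (2.411)(275 rpm) / (12.70) = 52.21 rpm.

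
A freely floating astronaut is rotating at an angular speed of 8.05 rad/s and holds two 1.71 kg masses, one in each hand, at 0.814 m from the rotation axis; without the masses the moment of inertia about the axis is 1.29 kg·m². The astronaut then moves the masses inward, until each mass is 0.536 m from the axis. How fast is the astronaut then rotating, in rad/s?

Angular momentum about the spin axis is conserved since the torque about it is zero.
I₁ = 1.29 + 2(1.71)(0.814)² = 3.556 kg·m²; I₂ = 1.29 + 2(1.71)(0.536)² = 2.273 kg·m².
ω₂ = I₁ω₁ / I₂ = (3.556)(8.05 rad/s) / (2.273) = 12.60 rad/s.

ω₂ ≈ 12.6 rad/s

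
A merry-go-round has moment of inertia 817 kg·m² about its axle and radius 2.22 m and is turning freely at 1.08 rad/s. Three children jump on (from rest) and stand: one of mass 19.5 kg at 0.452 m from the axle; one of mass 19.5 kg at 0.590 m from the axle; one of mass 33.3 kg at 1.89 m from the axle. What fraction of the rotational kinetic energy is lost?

fraction ≈ 0.137

The added mass arrives with no angular momentum about the axle, and any external torque about the axle is negligible, so the system's angular momentum is conserved.
Added inertia Σmr² = (19.5)(0.452)² + (19.5)(0.590)² + (33.3)(1.89)² = 129.7 kg·m²; I_f = 817.0 + 129.7 = 946.7 kg·m².
ω_f = I_p ω_i / I_f = (817.0)(1.08) / 946.7 = 0.9320 rad/s.
KE_i = ½(817.0)(1.080 rad/s)² = 476.5 J; KE_f = ½(946.7)(0.9320)² = 411.2 J.
Fraction lost = 0.1370.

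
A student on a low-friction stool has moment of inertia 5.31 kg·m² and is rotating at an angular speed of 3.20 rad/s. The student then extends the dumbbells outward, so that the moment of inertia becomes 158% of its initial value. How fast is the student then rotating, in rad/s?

With no external torque about the axis, L is conserved: I₁ω₁ = I₂ω₂.
I₂ = 1.58 × 5.31 = 8.390 kg·m².
ω₂ = I₁ω₁ / I₂ = (5.310)(3.20 rad/s) / (8.390) = 2.025 rad/s.

ω₂ ≈ 2.03 rad/s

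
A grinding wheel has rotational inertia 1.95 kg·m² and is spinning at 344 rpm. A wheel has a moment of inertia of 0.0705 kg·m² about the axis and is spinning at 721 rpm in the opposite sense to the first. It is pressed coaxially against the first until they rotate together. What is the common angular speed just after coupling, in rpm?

No external torque acts about the common axis, so total angular momentum is conserved.
Taking A's sense as positive: L = (1.950)(344) − (0.07050)(721) = 620.0 kg·m²·rpm.
Combined I = 1.950 + 0.07050 = 2.020 kg·m².
ω_f = L / I = 620.0 / 2.020 = 306.8 rpm.

|ω_f| ≈ 307 rpm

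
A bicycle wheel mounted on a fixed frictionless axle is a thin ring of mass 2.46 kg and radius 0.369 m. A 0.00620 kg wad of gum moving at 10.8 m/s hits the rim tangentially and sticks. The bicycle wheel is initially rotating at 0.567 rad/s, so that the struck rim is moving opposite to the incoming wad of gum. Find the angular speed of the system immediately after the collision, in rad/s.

|ω_f| ≈ 0.492 rad/s

The axle reaction passes through the axle and exerts no torque about it; angular momentum about the axle is conserved through the impact.
I_p = (2.46)(0.369)² = 0.3350 kg·m². Taking the sense of the wad of gum's angular momentum as positive, L_{wad} = m v R = (0.00620)(10.8)(0.369) = 0.02471 kg·m²/s.
L_i = −I_p ω_p + m v R = −(0.3350)(0.567) + 0.02471 = -0.1652 kg·m²/s.
After sticking, I_f = I_p + m R² = 0.3350 + (0.00620)(0.369)² = 0.3358 kg·m².
ω_f = L_i / I_f = -0.1652 / 0.3358 = -0.4920 rad/s.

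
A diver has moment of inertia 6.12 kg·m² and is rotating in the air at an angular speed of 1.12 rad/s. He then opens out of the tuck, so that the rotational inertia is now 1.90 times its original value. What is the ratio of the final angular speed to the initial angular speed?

With no external torque about the axis, L is conserved: I₁ω₁ = I₂ω₂.
I₂ = 1.90 × 6.12 = 11.63 kg·m².
ω₂/ω₁ = I₁/I₂ = 6.120 / 11.63 = 0.5263.

ω₂/ω₁ ≈ 0.526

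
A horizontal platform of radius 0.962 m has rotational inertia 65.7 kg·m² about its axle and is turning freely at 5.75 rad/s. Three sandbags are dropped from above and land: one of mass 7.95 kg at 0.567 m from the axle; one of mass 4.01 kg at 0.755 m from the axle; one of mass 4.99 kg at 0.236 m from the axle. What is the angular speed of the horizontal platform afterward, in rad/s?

ω_f ≈ 5.33 rad/s

No external torque acts about the axle; L_before = L_after.
Added inertia Σmr² = (7.95)(0.567)² + (4.01)(0.755)² + (4.99)(0.236)² = 5.120 kg·m²; I_f = 65.70 + 5.120 = 70.82 kg·m².
ω_f = I_p ω_i / I_f = (65.70)(5.75) / 70.82 = 5.334 rad/s.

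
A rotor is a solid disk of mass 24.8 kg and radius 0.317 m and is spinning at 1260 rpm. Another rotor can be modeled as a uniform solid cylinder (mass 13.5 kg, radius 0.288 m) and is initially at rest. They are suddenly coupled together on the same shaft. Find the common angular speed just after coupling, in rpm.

|ω_f| ≈ 869 rpm

The coupling torques are internal; angular momentum about the shared axis is conserved.
Moments of inertia: I_A = ½(24.8)(0.317)² = 1.246 kg·m²; I_B = ½(13.5)(0.288)² = 0.5599 kg·m².
Taking A's sense as positive: L = (1.246)(1260) = 1570 kg·m²·rpm.
Combined I = 1.246 + 0.5599 = 1.806 kg·m².
ω_f = L / I = 1570 / 1.806 = 869.4 rpm.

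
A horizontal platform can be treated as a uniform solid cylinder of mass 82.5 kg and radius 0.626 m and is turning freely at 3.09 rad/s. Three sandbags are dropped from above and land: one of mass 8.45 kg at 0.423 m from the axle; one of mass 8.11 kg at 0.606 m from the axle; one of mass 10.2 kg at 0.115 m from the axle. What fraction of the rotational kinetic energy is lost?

No external torque acts about the axle; L_before = L_after.
I_p = ½(82.5)(0.626)² = 16.16 kg·m².
Added inertia Σmr² = (8.45)(0.423)² + (8.11)(0.606)² + (10.2)(0.115)² = 4.625 kg·m²; I_f = 16.16 + 4.625 = 20.79 kg·m².
ω_f = I_p ω_i / I_f = (16.16)(3.09) / 20.79 = 2.403 rad/s.
KE_i = ½(16.16)(3.090 rad/s)² = 77.17 J; KE_f = ½(20.79)(2.403)² = 60.00 J.
Fraction lost = 0.2225.

fraction ≈ 0.222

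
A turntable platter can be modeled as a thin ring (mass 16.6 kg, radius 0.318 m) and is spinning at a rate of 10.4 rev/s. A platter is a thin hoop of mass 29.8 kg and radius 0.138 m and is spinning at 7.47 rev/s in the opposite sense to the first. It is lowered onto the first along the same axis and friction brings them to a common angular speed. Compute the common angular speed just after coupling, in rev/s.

|ω_f| ≈ 5.89 rev/s

The coupling torques are internal; angular momentum about the shared axis is conserved.
Moments of inertia: I_A = (16.6)(0.318)² = 1.679 kg·m²; I_B = (29.8)(0.138)² = 0.5675 kg·m².
Taking A's sense as positive: L = (1.679)(10.4) − (0.5675)(7.47) = 13.22 kg·m²·rev/s.
Combined I = 1.679 + 0.5675 = 2.246 kg·m².
ω_f = L / I = 13.22 / 2.246 = 5.885 rev/s.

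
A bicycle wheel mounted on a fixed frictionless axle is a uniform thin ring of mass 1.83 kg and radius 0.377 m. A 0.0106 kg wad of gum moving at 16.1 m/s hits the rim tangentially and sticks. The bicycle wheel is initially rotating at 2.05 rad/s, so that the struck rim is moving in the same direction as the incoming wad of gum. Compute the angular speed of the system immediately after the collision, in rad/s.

|ω_f| ≈ 2.28 rad/s

About the axle the impulsive forces during the collision are internal, so angular momentum about that axis is conserved.
I_p = (1.83)(0.377)² = 0.2601 kg·m². Taking the sense of the wad of gum's angular momentum as positive, L_{wad} = m v R = (0.0106)(16.1)(0.377) = 0.06434 kg·m²/s.
L_i = +I_p ω_p + m v R = +(0.2601)(2.05) + 0.06434 = 0.5975 kg·m²/s.
After sticking, I_f = I_p + m R² = 0.2601 + (0.0106)(0.377)² = 0.2616 kg·m².
ω_f = L_i / I_f = 0.5975 / 0.2616 = 2.284 rad/s.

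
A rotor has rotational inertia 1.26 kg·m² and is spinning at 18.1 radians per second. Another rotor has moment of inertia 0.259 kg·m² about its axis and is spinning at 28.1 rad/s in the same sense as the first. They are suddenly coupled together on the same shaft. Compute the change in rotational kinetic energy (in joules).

The coupling torques are internal; angular momentum about the shared axis is conserved.
Taking A's sense as positive: L = (1.260)(18.1) + (0.2590)(28.1) = 30.08 kg·m²·rad/s.
Combined I = 1.260 + 0.2590 = 1.519 kg·m².
ω_f = L / I = 30.08 / 1.519 = 19.81 rad/s.
KE_i = ½ΣIω² = 308.6 J; KE_f = ½(1.519)(19.81)² = 297.9 J.

ΔKE ≈ -10.7 J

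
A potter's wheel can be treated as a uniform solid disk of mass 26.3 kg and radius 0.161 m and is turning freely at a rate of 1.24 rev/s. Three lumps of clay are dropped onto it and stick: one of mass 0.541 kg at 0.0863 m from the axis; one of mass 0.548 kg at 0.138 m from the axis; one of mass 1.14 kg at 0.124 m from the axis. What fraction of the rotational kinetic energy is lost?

fraction ≈ 0.0858

The added mass arrives with no angular momentum about the axis, and any external torque about the axis is negligible, so the system's angular momentum is conserved.
I_p = ½(26.3)(0.161)² = 0.3409 kg·m².
Added inertia Σmr² = (0.541)(0.0863)² + (0.548)(0.138)² + (1.14)(0.124)² = 0.03199 kg·m²; I_f = 0.3409 + 0.03199 = 0.3729 kg·m².
ω_f = I_p ω_i / I_f = (0.3409)(1.24) / 0.3729 = 1.134 rev/s.
KE_i = ½(0.3409)(7.791 rad/s)² = 10.35 J; KE_f = ½(0.3729)(7.123)² = 9.458 J.
Fraction lost = 0.08581.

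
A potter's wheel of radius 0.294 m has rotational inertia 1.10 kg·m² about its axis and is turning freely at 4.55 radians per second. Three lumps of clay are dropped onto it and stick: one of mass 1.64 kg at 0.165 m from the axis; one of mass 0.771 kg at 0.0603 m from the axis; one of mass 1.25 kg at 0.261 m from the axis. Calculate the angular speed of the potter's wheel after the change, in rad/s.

ω_f ≈ 4.06 rad/s

No external torque acts about the axis; L_before = L_after.
Added inertia Σmr² = (1.64)(0.165)² + (0.771)(0.0603)² + (1.25)(0.261)² = 0.1326 kg·m²; I_f = 1.100 + 0.1326 = 1.233 kg·m².
ω_f = I_p ω_i / I_f = (1.100)(4.55) / 1.233 = 4.061 rad/s.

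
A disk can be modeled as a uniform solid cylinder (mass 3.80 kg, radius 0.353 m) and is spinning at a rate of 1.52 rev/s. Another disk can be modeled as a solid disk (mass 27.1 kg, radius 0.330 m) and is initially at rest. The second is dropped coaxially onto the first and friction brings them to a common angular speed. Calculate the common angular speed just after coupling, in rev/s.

No external torque acts about the common axis, so total angular momentum is conserved.
Moments of inertia: I_A = ½(3.80)(0.353)² = 0.2368 kg·m²; I_B = ½(27.1)(0.330)² = 1.476 kg·m².
Taking A's sense as positive: L = (0.2368)(1.52) = 0.3599 kg·m²·rev/s.
Combined I = 0.2368 + 1.476 = 1.712 kg·m².
ω_f = L / I = 0.3599 / 1.712 = 0.2102 rev/s.

|ω_f| ≈ 0.210 rev/s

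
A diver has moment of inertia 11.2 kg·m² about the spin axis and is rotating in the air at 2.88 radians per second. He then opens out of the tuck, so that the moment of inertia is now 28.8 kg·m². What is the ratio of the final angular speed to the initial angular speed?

ω₂/ω₁ ≈ 0.389

Angular momentum about the spin axis is conserved since the torque about it is zero.
ω₂/ω₁ = I₁/I₂ = 11.20 / 28.80 = 0.3889.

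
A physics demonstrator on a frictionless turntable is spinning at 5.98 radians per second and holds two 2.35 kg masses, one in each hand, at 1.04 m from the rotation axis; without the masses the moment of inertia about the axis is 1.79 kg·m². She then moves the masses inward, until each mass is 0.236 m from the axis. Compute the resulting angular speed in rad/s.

ω₂ ≈ 20.0 rad/s

With no external torque about the axis, L is conserved: I₁ω₁ = I₂ω₂.
I₁ = 1.79 + 2(2.35)(1.04)² = 6.874 kg·m²; I₂ = 1.79 + 2(2.35)(0.236)² = 2.052 kg·m².
ω₂ = I₁ω₁ / I₂ = (6.874)(5.98 rad/s) / (2.052) = 20.03 rad/s.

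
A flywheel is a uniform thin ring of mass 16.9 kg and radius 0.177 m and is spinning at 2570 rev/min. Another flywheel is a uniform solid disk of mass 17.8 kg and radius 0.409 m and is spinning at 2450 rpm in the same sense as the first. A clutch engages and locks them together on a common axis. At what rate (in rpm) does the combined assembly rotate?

No external torque acts about the common axis, so total angular momentum is conserved.
Moments of inertia: I_A = (16.9)(0.177)² = 0.5295 kg·m²; I_B = ½(17.8)(0.409)² = 1.489 kg·m².
Taking A's sense as positive: L = (0.5295)(2570) + (1.489)(2450) = 5008 kg·m²·rpm.
Combined I = 0.5295 + 1.489 = 2.018 kg·m².
ω_f = L / I = 5008 / 2.018 = 2481 rpm.

|ω_f| ≈ 2480 rpm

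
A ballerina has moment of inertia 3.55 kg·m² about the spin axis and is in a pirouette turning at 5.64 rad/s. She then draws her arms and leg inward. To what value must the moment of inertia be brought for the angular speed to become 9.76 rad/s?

I₂ ≈ 2.05 kg·m²

Angular momentum about the spin axis is conserved since the torque about it is zero.
I₂ = I₁ω₁ / ω₂ = (3.55)(5.64) / (9.76) = 2.051 kg·m².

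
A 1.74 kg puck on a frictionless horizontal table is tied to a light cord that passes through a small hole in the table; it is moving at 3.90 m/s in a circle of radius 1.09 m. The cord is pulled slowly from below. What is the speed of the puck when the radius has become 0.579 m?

Central (radial) force ⇒ zero torque about the center ⇒ m v r is constant.
v₂ = v₁ r₁ / r₂ = (3.90)(1.09) / (0.579) = 7.342 m/s.

v₂ ≈ 7.34 m/s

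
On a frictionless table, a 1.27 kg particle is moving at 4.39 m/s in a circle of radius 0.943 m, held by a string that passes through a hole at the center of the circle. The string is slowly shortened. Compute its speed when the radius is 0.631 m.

v₂ ≈ 6.56 m/s

Central (radial) force ⇒ zero torque about the center ⇒ m v r is constant.
v₂ = v₁ r₁ / r₂ = (4.39)(0.943) / (0.631) = 6.561 m/s.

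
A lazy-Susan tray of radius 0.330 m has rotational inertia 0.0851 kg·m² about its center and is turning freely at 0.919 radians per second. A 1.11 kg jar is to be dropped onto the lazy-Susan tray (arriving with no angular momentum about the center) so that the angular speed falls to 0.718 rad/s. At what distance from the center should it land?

No external torque acts about the center; L_before = L_after.
I_p ω_i = (I_p + m r²) ω_f ⇒ m r² = I_p(ω_i/ω_f − 1) = 0.08510(0.919/0.718 − 1) = 0.02382 kg·m².
r = √(0.02382/1.11) = 0.1465 m.

r ≈ 0.147 m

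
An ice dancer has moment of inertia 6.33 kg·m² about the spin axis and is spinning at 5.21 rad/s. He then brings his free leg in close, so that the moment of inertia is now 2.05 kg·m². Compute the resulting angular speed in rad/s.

Angular momentum about the spin axis is conserved since the torque about it is zero.
ω₂ = I₁ω₁ / I₂ = (6.330)(5.21 rad/s) / (2.050) = 16.09 rad/s.

ω₂ ≈ 16.1 rad/s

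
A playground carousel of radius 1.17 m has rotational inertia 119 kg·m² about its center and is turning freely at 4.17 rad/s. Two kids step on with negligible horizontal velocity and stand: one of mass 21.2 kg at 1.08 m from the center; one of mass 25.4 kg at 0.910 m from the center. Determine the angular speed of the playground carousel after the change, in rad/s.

ω_f ≈ 3.01 rad/s

No external torque acts about the center; L_before = L_after.
Added inertia Σmr² = (21.2)(1.08)² + (25.4)(0.910)² = 45.76 kg·m²; I_f = 119.0 + 45.76 = 164.8 kg·m².
ω_f = I_p ω_i / I_f = (119.0)(4.17) / 164.8 = 3.012 rad/s.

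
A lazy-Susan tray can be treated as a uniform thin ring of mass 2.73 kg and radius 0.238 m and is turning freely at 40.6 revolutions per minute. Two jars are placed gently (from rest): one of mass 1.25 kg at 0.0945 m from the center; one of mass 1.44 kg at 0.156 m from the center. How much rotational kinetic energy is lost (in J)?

energy lost ≈ 0.322 J

No external torque acts about the center; L_before = L_after.
I_p = (2.73)(0.238)² = 0.1546 kg·m².
Added inertia Σmr² = (1.25)(0.0945)² + (1.44)(0.156)² = 0.04621 kg·m²; I_f = 0.1546 + 0.04621 = 0.2008 kg·m².
ω_f = I_p ω_i / I_f = (0.1546)(40.6) / 0.2008 = 31.26 rpm.
KE_i = ½(0.1546)(4.252 rad/s)² = 1.398 J; KE_f = ½(0.2008)(3.273)² = 1.076 J.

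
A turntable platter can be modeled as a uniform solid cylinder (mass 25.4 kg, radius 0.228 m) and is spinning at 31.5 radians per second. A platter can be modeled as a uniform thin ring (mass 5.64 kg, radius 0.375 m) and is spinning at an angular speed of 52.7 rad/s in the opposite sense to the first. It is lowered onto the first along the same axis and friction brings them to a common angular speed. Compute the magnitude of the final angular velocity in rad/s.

The coupling torques are internal; angular momentum about the shared axis is conserved.
Moments of inertia: I_A = ½(25.4)(0.228)² = 0.6602 kg·m²; I_B = (5.64)(0.375)² = 0.7931 kg·m².
Taking A's sense as positive: L = (0.6602)(31.5) − (0.7931)(52.7) = -21.00 kg·m²·rad/s.
Combined I = 0.6602 + 0.7931 = 1.453 kg·m².
ω_f = L / I = -21.00 / 1.453 = -14.45 rad/s.

|ω_f| ≈ 14.5 rad/s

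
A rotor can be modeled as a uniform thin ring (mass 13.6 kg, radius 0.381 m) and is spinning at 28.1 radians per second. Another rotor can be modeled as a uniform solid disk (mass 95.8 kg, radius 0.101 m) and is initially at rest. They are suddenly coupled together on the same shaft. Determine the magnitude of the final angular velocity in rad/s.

No external torque acts about the common axis, so total angular momentum is conserved.
Moments of inertia: I_A = (13.6)(0.381)² = 1.974 kg·m²; I_B = ½(95.8)(0.101)² = 0.4886 kg·m².
Taking A's sense as positive: L = (1.974)(28.1) = 55.47 kg·m²·rad/s.
Combined I = 1.974 + 0.4886 = 2.463 kg·m².
ω_f = L / I = 55.47 / 2.463 = 22.52 rad/s.

|ω_f| ≈ 22.5 rad/s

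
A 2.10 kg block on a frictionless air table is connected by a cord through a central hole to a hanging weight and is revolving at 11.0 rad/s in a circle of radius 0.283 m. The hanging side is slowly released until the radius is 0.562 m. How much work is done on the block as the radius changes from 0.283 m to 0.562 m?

No torque about the axis ⇒ m r₁² ω₁ = m r₂² ω₂.
ω₂ = ω₁ (r₁/r₂)² = (11.0)(0.283/0.562)² = 2.789 rad/s.
W = ΔKE = ½m(v₂² − v₁²) = -7.595 J.

W ≈ -7.60 J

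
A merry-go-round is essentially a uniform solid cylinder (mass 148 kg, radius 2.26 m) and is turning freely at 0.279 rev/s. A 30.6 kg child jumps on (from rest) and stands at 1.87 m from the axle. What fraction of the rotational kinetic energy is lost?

fraction ≈ 0.221

No external torque acts about the axle; L_before = L_after.
I_p = ½(148)(2.26)² = 378.0 kg·m².
Added inertia Σmr² = (30.6)(1.87)² = 107.0 kg·m²; I_f = 378.0 + 107.0 = 485.0 kg·m².
ω_f = I_p ω_i / I_f = (378.0)(0.279) / 485.0 = 0.2174 rev/s.
KE_i = ½(378.0)(1.753 rad/s)² = 580.7 J; KE_f = ½(485.0)(1.366)² = 452.6 J.
Fraction lost = 0.2206.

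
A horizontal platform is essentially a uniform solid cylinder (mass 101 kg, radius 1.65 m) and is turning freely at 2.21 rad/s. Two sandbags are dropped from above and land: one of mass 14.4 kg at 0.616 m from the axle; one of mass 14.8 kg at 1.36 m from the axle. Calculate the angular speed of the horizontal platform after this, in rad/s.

ω_f ≈ 1.78 rad/s

No external torque acts about the axle; L_before = L_after.
I_p = ½(101)(1.65)² = 137.5 kg·m².
Added inertia Σmr² = (14.4)(0.616)² + (14.8)(1.36)² = 32.84 kg·m²; I_f = 137.5 + 32.84 = 170.3 kg·m².
ω_f = I_p ω_i / I_f = (137.5)(2.21) / 170.3 = 1.784 rad/s.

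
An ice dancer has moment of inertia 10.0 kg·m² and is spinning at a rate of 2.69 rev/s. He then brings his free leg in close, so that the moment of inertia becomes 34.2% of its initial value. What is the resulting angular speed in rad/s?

No external torque acts about the spin axis, so angular momentum is conserved.
I₂ = 0.342 × 10.0 = 3.420 kg·m².
ω₂ = I₁ω₁ / I₂ = (10.00)(2.69 rev/s) / (3.420) = 7.865 rev/s = 49.42 rad/s.

ω₂ ≈ 49.4 rad/s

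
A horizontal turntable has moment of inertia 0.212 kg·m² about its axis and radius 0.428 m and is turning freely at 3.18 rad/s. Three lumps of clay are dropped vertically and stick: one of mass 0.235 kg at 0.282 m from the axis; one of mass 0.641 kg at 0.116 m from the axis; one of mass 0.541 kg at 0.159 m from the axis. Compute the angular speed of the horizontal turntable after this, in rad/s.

ω_f ≈ 2.66 rad/s

The added mass arrives with no angular momentum about the axis, and any external torque about the axis is negligible, so the system's angular momentum is conserved.
Added inertia Σmr² = (0.235)(0.282)² + (0.641)(0.116)² + (0.541)(0.159)² = 0.04099 kg·m²; I_f = 0.2120 + 0.04099 = 0.2530 kg·m².
ω_f = I_p ω_i / I_f = (0.2120)(3.18) / 0.2530 = 2.665 rad/s.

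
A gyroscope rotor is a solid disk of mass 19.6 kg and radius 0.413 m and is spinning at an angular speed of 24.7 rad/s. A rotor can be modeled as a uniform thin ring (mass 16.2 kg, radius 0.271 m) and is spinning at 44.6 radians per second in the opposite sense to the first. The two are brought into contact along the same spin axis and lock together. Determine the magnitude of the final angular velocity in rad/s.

No external torque acts about the common axis, so total angular momentum is conserved.
Moments of inertia: I_A = ½(19.6)(0.413)² = 1.672 kg·m²; I_B = (16.2)(0.271)² = 1.190 kg·m².
Taking A's sense as positive: L = (1.672)(24.7) − (1.190)(44.6) = -11.77 kg·m²·rad/s.
Combined I = 1.672 + 1.190 = 2.861 kg·m².
ω_f = L / I = -11.77 / 2.861 = -4.115 rad/s.

|ω_f| ≈ 4.12 rad/s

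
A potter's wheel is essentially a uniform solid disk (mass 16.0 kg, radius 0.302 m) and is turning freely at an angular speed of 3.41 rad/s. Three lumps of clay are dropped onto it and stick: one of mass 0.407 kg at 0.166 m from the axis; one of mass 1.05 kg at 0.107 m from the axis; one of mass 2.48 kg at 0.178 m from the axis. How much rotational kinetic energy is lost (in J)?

energy lost ≈ 0.519 J

The added mass arrives with no angular momentum about the axis, and any external torque about the axis is negligible, so the system's angular momentum is conserved.
I_p = ½(16.0)(0.302)² = 0.7296 kg·m².
Added inertia Σmr² = (0.407)(0.166)² + (1.05)(0.107)² + (2.48)(0.178)² = 0.1018 kg·m²; I_f = 0.7296 + 0.1018 = 0.8314 kg·m².
ω_f = I_p ω_i / I_f = (0.7296)(3.41) / 0.8314 = 2.992 rad/s.
KE_i = ½(0.7296)(3.410 rad/s)² = 4.242 J; KE_f = ½(0.8314)(2.992)² = 3.723 J.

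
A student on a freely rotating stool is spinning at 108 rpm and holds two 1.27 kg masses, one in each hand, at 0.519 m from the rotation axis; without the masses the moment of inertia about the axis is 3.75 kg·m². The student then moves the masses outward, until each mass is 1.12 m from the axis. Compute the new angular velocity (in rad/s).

ω₂ ≈ 7.23 rad/s

No external torque acts about the spin axis, so angular momentum is conserved.
I₁ = 3.75 + 2(1.27)(0.519)² = 4.434 kg·m²; I₂ = 3.75 + 2(1.27)(1.12)² = 6.936 kg·m².
ω₂ = I₁ω₁ / I₂ = (4.434)(108 rpm) / (6.936) = 69.04 rpm = 7.230 rad/s.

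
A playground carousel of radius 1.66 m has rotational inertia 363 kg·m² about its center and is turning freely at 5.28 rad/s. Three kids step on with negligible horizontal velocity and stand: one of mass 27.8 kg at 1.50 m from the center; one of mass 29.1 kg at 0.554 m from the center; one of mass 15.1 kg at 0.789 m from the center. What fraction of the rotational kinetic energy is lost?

No external torque acts about the center; L_before = L_after.
Added inertia Σmr² = (27.8)(1.50)² + (29.1)(0.554)² + (15.1)(0.789)² = 80.88 kg·m²; I_f = 363.0 + 80.88 = 443.9 kg·m².
ω_f = I_p ω_i / I_f = (363.0)(5.28) / 443.9 = 4.318 rad/s.
KE_i = ½(363.0)(5.280 rad/s)² = 5060 J; KE_f = ½(443.9)(4.318)² = 4138 J.
Fraction lost = 0.1822.

fraction ≈ 0.182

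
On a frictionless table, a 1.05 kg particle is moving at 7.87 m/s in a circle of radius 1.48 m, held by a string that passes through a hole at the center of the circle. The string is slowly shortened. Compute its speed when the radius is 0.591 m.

v₂ ≈ 19.7 m/s

The only horizontal force on the mass is along the cord (radial), so it exerts no torque about the hole and angular momentum m v r is conserved.
v₂ = v₁ r₁ / r₂ = (7.87)(1.48) / (0.591) = 19.71 m/s.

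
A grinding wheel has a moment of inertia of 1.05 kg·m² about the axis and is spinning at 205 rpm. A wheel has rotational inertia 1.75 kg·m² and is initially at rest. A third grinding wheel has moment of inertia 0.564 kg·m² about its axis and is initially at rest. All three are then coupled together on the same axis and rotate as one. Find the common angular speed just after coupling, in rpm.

The coupling torques are internal; angular momentum about the shared axis is conserved.
Taking A's sense as positive: L = (1.050)(205) = 215.3 kg·m²·rpm.
Combined I = 1.050 + 1.750 + 0.5640 = 3.364 kg·m².
ω_f = L / I = 215.3 / 3.364 = 63.99 rpm.

|ω_f| ≈ 64.0 rpm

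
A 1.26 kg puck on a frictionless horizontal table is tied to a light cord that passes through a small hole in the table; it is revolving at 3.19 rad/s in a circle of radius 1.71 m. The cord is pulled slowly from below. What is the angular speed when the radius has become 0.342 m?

No torque about the axis ⇒ m r₁² ω₁ = m r₂² ω₂.
ω₂ = ω₁ (r₁/r₂)² = (3.19)(1.71/0.342)² = 79.75 rad/s.

ω₂ ≈ 79.7 rad/s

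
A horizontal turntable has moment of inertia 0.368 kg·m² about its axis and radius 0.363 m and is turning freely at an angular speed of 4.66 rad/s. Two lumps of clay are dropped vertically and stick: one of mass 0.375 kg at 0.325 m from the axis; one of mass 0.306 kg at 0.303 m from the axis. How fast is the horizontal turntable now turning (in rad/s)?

ω_f ≈ 3.94 rad/s

No external torque acts about the axis; L_before = L_after.
Added inertia Σmr² = (0.375)(0.325)² + (0.306)(0.303)² = 0.06770 kg·m²; I_f = 0.3680 + 0.06770 = 0.4357 kg·m².
ω_f = I_p ω_i / I_f = (0.3680)(4.66) / 0.4357 = 3.936 rad/s.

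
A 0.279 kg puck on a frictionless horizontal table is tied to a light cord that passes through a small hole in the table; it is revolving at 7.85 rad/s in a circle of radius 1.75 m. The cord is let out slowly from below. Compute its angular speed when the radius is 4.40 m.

No torque about the axis ⇒ m r₁² ω₁ = m r₂² ω₂.
ω₂ = ω₁ (r₁/r₂)² = (7.85)(1.75/4.40)² = 1.242 rad/s.

ω₂ ≈ 1.24 rad/s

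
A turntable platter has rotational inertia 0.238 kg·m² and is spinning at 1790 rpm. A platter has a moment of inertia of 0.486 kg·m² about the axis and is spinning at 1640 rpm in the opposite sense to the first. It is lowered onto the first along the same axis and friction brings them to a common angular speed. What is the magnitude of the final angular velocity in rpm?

|ω_f| ≈ 512 rpm

No external torque acts about the common axis, so total angular momentum is conserved.
Taking A's sense as positive: L = (0.2380)(1790) − (0.4860)(1640) = -371.0 kg·m²·rpm.
Combined I = 0.2380 + 0.4860 = 0.7240 kg·m².
ω_f = L / I = -371.0 / 0.7240 = -512.5 rpm.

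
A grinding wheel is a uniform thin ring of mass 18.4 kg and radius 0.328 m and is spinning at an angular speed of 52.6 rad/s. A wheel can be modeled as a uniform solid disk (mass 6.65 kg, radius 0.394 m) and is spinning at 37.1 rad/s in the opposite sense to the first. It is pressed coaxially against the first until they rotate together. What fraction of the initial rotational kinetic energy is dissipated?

The coupling torques are internal; angular momentum about the shared axis is conserved.
Moments of inertia: I_A = (18.4)(0.328)² = 1.980 kg·m²; I_B = ½(6.65)(0.394)² = 0.5162 kg·m².
Taking A's sense as positive: L = (1.980)(52.6) − (0.5162)(37.1) = 84.97 kg·m²·rad/s.
Combined I = 1.980 + 0.5162 = 2.496 kg·m².
ω_f = L / I = 84.97 / 2.496 = 34.05 rad/s.
KE_i = ½ΣIω² = 3094 J; KE_f = ½(2.496)(34.05)² = 1447 J.
Fraction dissipated = (KE_i − KE_f)/KE_i = 0.5324.

fraction ≈ 0.532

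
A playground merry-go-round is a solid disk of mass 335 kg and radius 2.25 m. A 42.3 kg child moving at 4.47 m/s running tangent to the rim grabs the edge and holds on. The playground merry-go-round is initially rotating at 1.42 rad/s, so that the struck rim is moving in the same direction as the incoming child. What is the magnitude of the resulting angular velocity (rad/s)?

About the axle the impulsive forces during the collision are internal, so angular momentum about that axis is conserved.
I_p = ½(335)(2.25)² = 848.0 kg·m². Taking the sense of the child's angular momentum as positive, L_{child} = m v R = (42.3)(4.47)(2.25) = 425.4 kg·m²/s.
L_i = +I_p ω_p + m v R = +(848.0)(1.42) + 425.4 = 1630 kg·m²/s.
After sticking, I_f = I_p + m R² = 848.0 + (42.3)(2.25)² = 1062 kg·m².
ω_f = L_i / I_f = 1630 / 1062 = 1.534 rad/s.

|ω_f| ≈ 1.53 rad/s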